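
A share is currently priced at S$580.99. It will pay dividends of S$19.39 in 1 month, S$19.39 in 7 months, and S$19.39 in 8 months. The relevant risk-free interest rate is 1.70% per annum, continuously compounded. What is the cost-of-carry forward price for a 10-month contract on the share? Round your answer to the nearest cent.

PV(dividends) I = 19.39·e^(−0.0170·1/12) + 19.39·e^(−0.0170·7/12) + 19.39·e^(−0.0170·8/12)
I = 19.3626 + 19.1987 + 19.1715 = 57.7328
F = (S − I)·e^(rT) = (580.99 − 57.7328) · e^(0.0170·10/12)
= 523.2572 · e^0.014167 = 523.2572 × 1.014268 = S$530.72

S$530.72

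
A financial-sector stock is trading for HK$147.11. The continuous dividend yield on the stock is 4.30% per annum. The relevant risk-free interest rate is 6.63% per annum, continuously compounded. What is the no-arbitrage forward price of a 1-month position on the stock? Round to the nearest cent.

F = S·e^((r − q)T) = 147.11 · e^((0.0663 − 0.0430) × 1/12)
= 147.11 · e^0.001942 = 147.11 × 1.001944
F = HK$147.40

HK$147.40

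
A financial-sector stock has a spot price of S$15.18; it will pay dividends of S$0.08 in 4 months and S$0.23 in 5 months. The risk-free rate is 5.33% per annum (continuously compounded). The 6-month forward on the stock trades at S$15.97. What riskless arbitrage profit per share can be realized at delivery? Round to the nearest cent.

S$0.69 per share

PV(dividends) I = 0.08·e^(−0.0533·4/12) + 0.23·e^(−0.0533·5/12) = 0.3035
Fair forward F* = (S − I)·e^(rT) = (15.18 − 0.3035)·e^0.026650 = 14.8765 × 1.027008 = 15.2783
Market S$15.97 > fair 15.2783: forward overpriced → cash-and-carry (borrow at r, buy the stock and collect the dividends, short the forward).
Profit at T = |F_mkt − F*| = |15.97 − 15.2783| = S$0.69 per share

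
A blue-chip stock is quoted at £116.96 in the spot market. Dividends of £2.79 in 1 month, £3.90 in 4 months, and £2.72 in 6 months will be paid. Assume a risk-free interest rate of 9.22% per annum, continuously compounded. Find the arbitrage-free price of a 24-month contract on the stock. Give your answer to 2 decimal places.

£129.64

PV(dividends) I = 2.79·e^(−0.0922·1/12) + 3.90·e^(−0.0922·4/12) + 2.72·e^(−0.0922·6/12)
I = 2.7686 + 3.7820 + 2.5975 = 9.1481
F = (S − I)·e^(rT) = (116.96 − 9.1481) · e^(0.0922·24/12)
= 107.8119 · e^0.184400 = 107.8119 × 1.202497 = £129.64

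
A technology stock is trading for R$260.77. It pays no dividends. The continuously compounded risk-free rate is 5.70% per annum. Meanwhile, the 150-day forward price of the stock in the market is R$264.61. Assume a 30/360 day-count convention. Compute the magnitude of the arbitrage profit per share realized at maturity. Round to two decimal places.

R$2.43 per share

Fair forward: F* = S·e^(carry·T), with carry = r = 0.0570
F* = 260.77 · e^(0.0570 × 150/360) = 260.77 · e^0.023750 = 260.77 × 1.024034 = R$267.0373
Market R$264.61 < fair R$267.0373: forward underpriced → reverse cash-and-carry (short spot, go long the forward).
At maturity, profit = |F_mkt − F*| = |264.61 − 267.0373| = R$2.43 per share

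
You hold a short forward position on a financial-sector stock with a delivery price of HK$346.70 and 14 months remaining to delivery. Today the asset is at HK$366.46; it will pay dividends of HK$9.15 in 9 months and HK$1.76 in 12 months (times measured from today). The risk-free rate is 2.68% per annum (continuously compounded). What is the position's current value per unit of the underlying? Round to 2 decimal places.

-HK$19.75

PV(remaining dividends) I = 9.15·e^(−0.0268·9/12) + 1.76·e^(−0.0268·12/12) = 10.6814
Current forward F = (S − I)·e^(rT) = (366.46 − 10.6814)·e^(0.0268·14/12) = 355.7786 × 1.031761 = 367.0785
Value (long) = (F − K)·e^(−rT) = (367.0785 − 346.70) × 0.969217 = 19.7512
Short position value = −(long value) = -HK$19.75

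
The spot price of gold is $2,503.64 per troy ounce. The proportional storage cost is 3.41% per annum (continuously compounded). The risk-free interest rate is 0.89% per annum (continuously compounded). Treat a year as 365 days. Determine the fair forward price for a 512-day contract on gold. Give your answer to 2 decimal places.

Net carry = r + u − y = 0.0089 + 0.0341 − 0.0000 = 0.0430
F = S·e^((r+u−y)T) = 2503.64 · e^(0.0430 × 512/365) = 2503.64 · e^0.06031781
= 2503.64 × 1.06217406 = $2,659.30 per troy ounce

$2,659.30 per troy ounce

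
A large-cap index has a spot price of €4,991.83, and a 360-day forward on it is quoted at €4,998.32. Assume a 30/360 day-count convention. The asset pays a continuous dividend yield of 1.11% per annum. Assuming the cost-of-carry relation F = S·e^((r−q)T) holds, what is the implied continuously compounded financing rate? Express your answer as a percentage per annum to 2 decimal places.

From F = S·e^((r−q)T): (r − q) = ln(F/S)/T
ln(4998.32/4991.83) = ln(1.001300) = 0.001299
(r − q) = 0.001299 / (360/360) = 0.001299
r = ln(F/S)/T + q = 0.001299 + 0.0111 = 0.012399
r = 1.24%

1.24%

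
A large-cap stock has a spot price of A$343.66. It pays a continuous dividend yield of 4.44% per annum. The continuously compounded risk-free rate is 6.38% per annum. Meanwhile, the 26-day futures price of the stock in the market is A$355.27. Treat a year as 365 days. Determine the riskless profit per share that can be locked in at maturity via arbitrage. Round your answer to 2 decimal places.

Fair futures: F* = S·e^(carry·T), with carry = (r − q) = 0.0638 − 0.0444 = 0.0194
F* = 343.66 · e^(0.0194 × 26/365) = 343.66 · e^0.001382 = 343.66 × 1.001383 = A$344.1353
Market A$355.27 > fair A$344.1353: forward overpriced → cash-and-carry (buy spot, short the forward).
At maturity, profit = |F_mkt − F*| = |355.27 − 344.1353| = A$11.13 per share

A$11.13 per share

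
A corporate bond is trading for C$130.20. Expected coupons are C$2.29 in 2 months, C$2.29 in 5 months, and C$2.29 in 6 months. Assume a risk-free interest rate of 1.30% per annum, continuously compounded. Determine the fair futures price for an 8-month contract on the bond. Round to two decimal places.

PV(coupons) I = 2.29·e^(−0.0130·2/12) + 2.29·e^(−0.0130·5/12) + 2.29·e^(−0.0130·6/12)
I = 2.2850 + 2.2776 + 2.2752 = 6.8378
F = (S − I)·e^(rT) = (130.20 − 6.8378) · e^(0.0130·8/12)
= 123.3622 · e^0.008667 = 123.3622 × 1.008705 = C$124.44

C$124.44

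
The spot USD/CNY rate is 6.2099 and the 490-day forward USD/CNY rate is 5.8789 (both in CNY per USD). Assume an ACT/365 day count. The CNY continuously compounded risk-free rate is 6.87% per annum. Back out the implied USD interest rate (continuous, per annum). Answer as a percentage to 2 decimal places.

10.95%

F = S·e^((r_CNY − r_USD)T) ⇒ r_USD = r_CNY − ln(F/S)/T
ln(5.8789/6.2099) = -0.054775; /(490/365) = -0.040802
r_USD = 0.0687 + 0.040802 = 0.109502
r_USD = 10.95%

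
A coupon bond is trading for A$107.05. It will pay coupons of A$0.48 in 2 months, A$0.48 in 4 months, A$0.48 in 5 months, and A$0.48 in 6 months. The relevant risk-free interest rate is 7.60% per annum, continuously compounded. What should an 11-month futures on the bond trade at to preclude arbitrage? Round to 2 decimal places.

A$112.77

PV(coupons) I = 0.48·e^(−0.0760·2/12) + 0.48·e^(−0.0760·4/12) + 0.48·e^(−0.0760·5/12) + 0.48·e^(−0.0760·6/12)
I = 0.4740 + 0.4680 + 0.4650 + 0.4621 = 1.8691
F = (S − I)·e^(rT) = (107.05 − 1.8691) · e^(0.0760·11/12)
= 105.1809 · e^0.069667 = 105.1809 × 1.072151 = A$112.77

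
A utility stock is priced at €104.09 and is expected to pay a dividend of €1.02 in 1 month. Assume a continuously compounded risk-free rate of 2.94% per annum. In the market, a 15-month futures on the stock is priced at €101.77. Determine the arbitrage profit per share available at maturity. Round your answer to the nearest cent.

€5.16 per share

PV(dividends) I = 1.02·e^(−0.0294·1/12) = 1.0175
Fair futures F* = (S − I)·e^(rT) = (104.09 − 1.0175)·e^0.036750 = 103.0725 × 1.037434 = 106.9309
Market €101.77 < fair 106.9309: forward underpriced → reverse cash-and-carry (short the stock, invest proceeds at r, pay the dividends, go long the forward).
Profit at T = |F_mkt − F*| = |101.77 − 106.9309| = €5.16 per share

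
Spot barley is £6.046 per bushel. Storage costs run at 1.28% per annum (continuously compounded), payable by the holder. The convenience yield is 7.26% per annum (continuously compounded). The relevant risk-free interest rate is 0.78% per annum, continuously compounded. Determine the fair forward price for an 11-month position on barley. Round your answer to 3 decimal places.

Net carry = r + u − y = 0.0078 + 0.0128 − 0.0726 = -0.0520
F = S·e^((r+u−y)T) = 6.046 · e^(-0.0520 × 11/12) = 6.046 · e^-0.047667
= 6.046 × 0.953451 = £5.765 per bushel

£5.765 per bushel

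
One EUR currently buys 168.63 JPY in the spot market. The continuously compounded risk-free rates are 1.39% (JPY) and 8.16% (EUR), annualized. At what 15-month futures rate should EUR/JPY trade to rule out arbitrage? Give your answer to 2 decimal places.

154.95

F = S·e^((r_JPY − r_EUR)T) = 168.63 · e^((0.0139 − 0.0816) × 15/12)
= 168.63 · e^-0.084625 = 168.63 × 0.918857
F = 154.95 JPY per EUR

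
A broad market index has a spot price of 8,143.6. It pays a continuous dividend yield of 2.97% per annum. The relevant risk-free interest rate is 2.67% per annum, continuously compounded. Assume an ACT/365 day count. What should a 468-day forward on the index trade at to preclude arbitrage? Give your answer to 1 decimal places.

F = S·e^((r − q)T) = 8143.6 · e^((0.0267 − 0.0297) × 468/365)
= 8143.6 · e^-0.003847 = 8143.6 × 0.996160
F = 8,112.3

8,112.3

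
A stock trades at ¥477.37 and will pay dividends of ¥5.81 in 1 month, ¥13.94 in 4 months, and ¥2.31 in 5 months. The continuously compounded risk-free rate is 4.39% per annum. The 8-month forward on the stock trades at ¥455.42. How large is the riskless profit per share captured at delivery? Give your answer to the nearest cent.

PV(dividends) I = 5.81·e^(−0.0439·1/12) + 13.94·e^(−0.0439·4/12) + 2.31·e^(−0.0439·5/12) = 21.7944
Fair forward F* = (S − I)·e^(rT) = (477.37 − 21.7944)·e^0.029267 = 455.5756 × 1.029699 = 469.1057
Market ¥455.42 < fair 469.1057: forward underpriced → reverse cash-and-carry (short the stock, invest proceeds at r, pay the dividends, go long the forward).
Profit at T = |F_mkt − F*| = |455.42 − 469.1057| = ¥13.69 per share

¥13.69 per share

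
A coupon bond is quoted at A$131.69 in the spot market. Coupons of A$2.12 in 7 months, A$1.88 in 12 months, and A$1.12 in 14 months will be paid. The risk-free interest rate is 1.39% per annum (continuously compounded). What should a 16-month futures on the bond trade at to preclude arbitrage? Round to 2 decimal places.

PV(coupons) I = 2.12·e^(−0.0139·7/12) + 1.88·e^(−0.0139·12/12) + 1.12·e^(−0.0139·14/12)
I = 2.1029 + 1.8540 + 1.1020 = 5.0589
F = (S − I)·e^(rT) = (131.69 − 5.0589) · e^(0.0139·16/12)
= 126.6311 · e^0.018533 = 126.6311 × 1.018706 = A$129.00

A$129.00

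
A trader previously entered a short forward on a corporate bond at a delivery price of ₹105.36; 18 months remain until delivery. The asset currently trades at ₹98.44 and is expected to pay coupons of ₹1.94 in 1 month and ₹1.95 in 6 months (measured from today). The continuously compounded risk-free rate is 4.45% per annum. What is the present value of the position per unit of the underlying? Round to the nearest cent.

PV(remaining coupons) I = 1.94·e^(−0.0445·1/12) + 1.95·e^(−0.0445·6/12) = 3.8399
Current forward F = (S − I)·e^(rT) = (98.44 − 3.8399)·e^(0.0445·18/12) = 94.6001 × 1.069028 = 101.1302
Value (long) = (F − K)·e^(−rT) = (101.1302 − 105.36) × 0.935429 = -3.9567
Short position value = −(long value) = ₹3.96

₹3.96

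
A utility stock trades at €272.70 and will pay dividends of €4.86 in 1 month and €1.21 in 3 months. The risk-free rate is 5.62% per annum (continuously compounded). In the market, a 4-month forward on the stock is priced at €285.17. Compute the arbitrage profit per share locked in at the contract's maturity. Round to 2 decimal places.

PV(dividends) I = 4.86·e^(−0.0562·1/12) + 1.21·e^(−0.0562·3/12) = 6.0304
Fair forward F* = (S − I)·e^(rT) = (272.70 − 6.0304)·e^0.018733 = 266.6696 × 1.018910 = 271.7123
Market €285.17 > fair 271.7123: forward overpriced → cash-and-carry (borrow at r, buy the stock and collect the dividends, short the forward).
Profit at T = |F_mkt − F*| = |285.17 − 271.7123| = €13.46 per share

€13.46 per share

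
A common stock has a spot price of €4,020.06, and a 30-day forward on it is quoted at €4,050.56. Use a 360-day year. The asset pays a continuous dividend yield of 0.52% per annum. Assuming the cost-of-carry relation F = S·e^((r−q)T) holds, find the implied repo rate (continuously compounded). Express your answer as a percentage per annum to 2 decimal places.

9.59%

From F = S·e^((r−q)T): (r − q) = ln(F/S)/T
ln(4050.56/4020.06) = ln(1.007587) = 0.007558
(r − q) = 0.007558 / (30/360) = 0.090696
r = ln(F/S)/T + q = 0.090696 + 0.0052 = 0.095896
r = 9.59%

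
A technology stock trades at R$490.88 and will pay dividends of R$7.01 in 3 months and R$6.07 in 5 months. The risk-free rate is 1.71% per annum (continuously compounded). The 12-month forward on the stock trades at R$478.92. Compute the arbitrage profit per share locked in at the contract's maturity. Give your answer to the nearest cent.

PV(dividends) I = 7.01·e^(−0.0171·3/12) + 6.07·e^(−0.0171·5/12) = 13.0070
Fair forward F* = (S − I)·e^(rT) = (490.88 − 13.0070)·e^0.017100 = 477.8730 × 1.017247 = 486.1149
Market R$478.92 < fair 486.1149: forward underpriced → reverse cash-and-carry (short the stock, invest proceeds at r, pay the dividends, go long the forward).
Profit at T = |F_mkt − F*| = |478.92 − 486.1149| = R$7.19 per share

R$7.19 per share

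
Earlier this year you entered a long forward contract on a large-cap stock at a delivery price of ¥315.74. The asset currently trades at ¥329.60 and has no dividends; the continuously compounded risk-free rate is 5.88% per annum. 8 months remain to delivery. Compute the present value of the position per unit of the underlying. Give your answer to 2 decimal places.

¥26.00

Current fair forward for the remaining 8 months: F = S·e^(r·T), r = 0.0588
F = 329.60 · e^(0.0588 × 8/12) = 329.60 × 1.039978 = 342.7767
Value of long forward = (F − K)·e^(−rT) = (342.7767 − 315.74) · e^(−0.0588·8/12)
= 27.0367 × 0.961558 = 26.00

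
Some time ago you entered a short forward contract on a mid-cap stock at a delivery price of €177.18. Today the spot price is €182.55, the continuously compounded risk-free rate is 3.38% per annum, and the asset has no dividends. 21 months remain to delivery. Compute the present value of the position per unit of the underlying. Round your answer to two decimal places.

-€15.55

Current fair forward for the remaining 21 months: F = S·e^(r·T), r = 0.0338
F = 182.55 · e^(0.0338 × 21/12) = 182.55 × 1.060934 = 193.6735
Value of long forward = (F − K)·e^(−rT) = (193.6735 − 177.18) · e^(−0.0338·21/12)
= 16.4935 × 0.942565 = 15.55
Short position value = −(long value) = -€15.55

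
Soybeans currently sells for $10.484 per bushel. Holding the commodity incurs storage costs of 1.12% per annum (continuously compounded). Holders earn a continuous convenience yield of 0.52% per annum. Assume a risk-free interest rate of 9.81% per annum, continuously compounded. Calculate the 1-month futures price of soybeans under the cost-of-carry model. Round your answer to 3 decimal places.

$10.575 per bushel

Net carry = r + u − y = 0.0981 + 0.0112 − 0.0052 = 0.1041
F = S·e^((r+u−y)T) = 10.484 · e^(0.1041 × 1/12) = 10.484 · e^0.008675
= 10.484 × 1.008713 = $10.575 per bushel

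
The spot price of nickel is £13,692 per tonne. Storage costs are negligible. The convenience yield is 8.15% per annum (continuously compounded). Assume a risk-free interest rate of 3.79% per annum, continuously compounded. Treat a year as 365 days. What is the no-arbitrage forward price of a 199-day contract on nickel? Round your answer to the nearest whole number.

£13,370 per tonne

Net carry = r + u − y = 0.0379 + 0.0000 − 0.0815 = -0.0436
F = S·e^((r+u−y)T) = 13692 · e^(-0.0436 × 199/365) = 13692 · e^-0.023771
= 13692 × 0.976509 = £13,370 per tonne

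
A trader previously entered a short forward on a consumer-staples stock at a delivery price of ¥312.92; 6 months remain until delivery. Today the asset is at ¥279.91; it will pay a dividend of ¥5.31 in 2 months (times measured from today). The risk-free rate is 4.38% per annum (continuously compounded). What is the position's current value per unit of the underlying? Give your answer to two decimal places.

PV(remaining dividends) I = 5.31·e^(−0.0438·2/12) = 5.2714
Current forward F = (S − I)·e^(rT) = (279.91 − 5.2714)·e^(0.0438·6/12) = 274.6386 × 1.022142 = 280.7196
Value (long) = (F − K)·e^(−rT) = (280.7196 − 312.92) × 0.978338 = -31.5029
Short position value = −(long value) = ¥31.50

¥31.50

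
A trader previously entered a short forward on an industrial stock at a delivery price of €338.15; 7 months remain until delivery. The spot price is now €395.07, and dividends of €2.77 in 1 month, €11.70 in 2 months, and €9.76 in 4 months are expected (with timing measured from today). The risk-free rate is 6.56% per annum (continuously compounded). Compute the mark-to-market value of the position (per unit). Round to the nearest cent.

-€45.74

PV(remaining dividends) I = 2.77·e^(−0.0656·1/12) + 11.70·e^(−0.0656·2/12) + 9.76·e^(−0.0656·4/12) = 23.8766
Current forward F = (S − I)·e^(rT) = (395.07 − 23.8766)·e^(0.0656·7/12) = 371.1934 × 1.039008 = 385.6729
Value (long) = (F − K)·e^(−rT) = (385.6729 − 338.15) × 0.962456 = 45.7387
Short position value = −(long value) = -€45.74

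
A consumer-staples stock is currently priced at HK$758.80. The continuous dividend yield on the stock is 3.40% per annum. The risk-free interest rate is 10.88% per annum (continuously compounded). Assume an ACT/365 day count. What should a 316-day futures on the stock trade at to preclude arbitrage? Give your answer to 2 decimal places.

F = S·e^((r − q)T) = 758.80 · e^((0.1088 − 0.0340) × 316/365)
= 758.80 · e^0.064758 = 758.80 × 1.066901
F = HK$809.56

HK$809.56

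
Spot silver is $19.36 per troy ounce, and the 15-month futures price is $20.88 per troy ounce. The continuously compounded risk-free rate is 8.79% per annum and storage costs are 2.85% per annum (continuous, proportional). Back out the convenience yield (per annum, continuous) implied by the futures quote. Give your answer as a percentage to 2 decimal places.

5.59%

F = S·e^((r+u−y)T) ⇒ (r+u−y) = ln(F/S)/T
ln(20.88/19.36) = 0.075583; /T ⇒ 0.060466
y = r + u − ln(F/S)/T = 0.0879 + 0.0285 − 0.060466 = 0.055934
y = 5.59%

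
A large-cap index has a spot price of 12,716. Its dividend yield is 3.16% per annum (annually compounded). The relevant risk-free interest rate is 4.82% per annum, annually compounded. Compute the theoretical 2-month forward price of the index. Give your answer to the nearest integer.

12,750

F = S · (1+r)^T / (1+q)^T
= 12716 × 1.007877 / 1.005199 = 12716 × 1.002664
F = 12,750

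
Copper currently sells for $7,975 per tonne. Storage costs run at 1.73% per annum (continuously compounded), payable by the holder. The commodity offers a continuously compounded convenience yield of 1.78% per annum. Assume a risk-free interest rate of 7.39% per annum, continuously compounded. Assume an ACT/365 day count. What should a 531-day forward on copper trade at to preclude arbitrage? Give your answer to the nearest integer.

$8,874 per tonne

Net carry = r + u − y = 0.0739 + 0.0173 − 0.0178 = 0.0734
F = S·e^((r+u−y)T) = 7975 · e^(0.0734 × 531/365) = 7975 · e^0.106782
= 7975 × 1.112692 = $8,874 per tonne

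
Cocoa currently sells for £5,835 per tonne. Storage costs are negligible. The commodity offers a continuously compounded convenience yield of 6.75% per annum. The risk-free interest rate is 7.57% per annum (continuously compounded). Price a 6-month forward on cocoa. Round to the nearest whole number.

Net carry = r + u − y = 0.0757 + 0.0000 − 0.0675 = 0.0082
F = S·e^((r+u−y)T) = 5835 · e^(0.0082 × 6/12) = 5835 · e^0.004100
= 5835 × 1.004108 = £5,859 per tonne

£5,859 per tonne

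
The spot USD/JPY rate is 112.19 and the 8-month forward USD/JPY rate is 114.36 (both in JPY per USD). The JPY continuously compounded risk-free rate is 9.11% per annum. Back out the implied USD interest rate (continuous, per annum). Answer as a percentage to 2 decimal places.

6.24%

F = S·e^((r_JPY − r_USD)T) ⇒ r_USD = r_JPY − ln(F/S)/T
ln(114.36/112.19) = 0.019158; /(8/12) = 0.028737
r_USD = 0.0911 − 0.028737 = 0.062363
r_USD = 6.24%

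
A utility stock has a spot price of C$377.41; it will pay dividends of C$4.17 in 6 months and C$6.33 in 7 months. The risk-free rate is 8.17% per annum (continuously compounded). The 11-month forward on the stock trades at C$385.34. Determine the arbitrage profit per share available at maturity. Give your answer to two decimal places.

PV(dividends) I = 4.17·e^(−0.0817·6/12) + 6.33·e^(−0.0817·7/12) = 10.0385
Fair forward F* = (S − I)·e^(rT) = (377.41 − 10.0385)·e^0.074892 = 367.3715 × 1.077768 = 395.9412
Market C$385.34 < fair 395.9412: forward underpriced → reverse cash-and-carry (short the stock, invest proceeds at r, pay the dividends, go long the forward).
Profit at T = |F_mkt − F*| = |385.34 − 395.9412| = C$10.60 per share

C$10.60 per share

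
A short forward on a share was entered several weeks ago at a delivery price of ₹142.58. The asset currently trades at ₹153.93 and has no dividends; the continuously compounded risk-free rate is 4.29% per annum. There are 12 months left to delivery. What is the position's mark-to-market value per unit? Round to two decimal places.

Current fair forward for the remaining 12 months: F = S·e^(r·T), r = 0.0429
F = 153.93 · e^(0.0429 × 12/12) = 153.93 × 1.043834 = 160.6774
Value of long forward = (F − K)·e^(−rT) = (160.6774 − 142.58) · e^(−0.0429·12/12)
= 18.0974 × 0.958007 = 17.34
Short position value = −(long value) = -₹17.34

-₹17.34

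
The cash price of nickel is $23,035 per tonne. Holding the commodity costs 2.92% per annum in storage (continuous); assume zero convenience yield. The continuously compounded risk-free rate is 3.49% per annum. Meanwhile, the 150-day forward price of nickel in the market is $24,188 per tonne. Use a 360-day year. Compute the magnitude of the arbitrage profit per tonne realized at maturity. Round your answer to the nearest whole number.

$529 per tonne

Fair forward: F* = S·e^(carry·T), with carry = (r + u) = 0.0349 + 0.0292 = 0.0641
F* = 23035 · e^(0.0641 × 150/360) = 23035 · e^0.026708 = 23035 × 1.027068 = $23658.5114
Market $24188 > fair $23658.5114: forward overpriced → cash-and-carry (buy spot, short the forward).
At maturity, profit = |F_mkt − F*| = |24188 − 23658.5114| = $529 per tonne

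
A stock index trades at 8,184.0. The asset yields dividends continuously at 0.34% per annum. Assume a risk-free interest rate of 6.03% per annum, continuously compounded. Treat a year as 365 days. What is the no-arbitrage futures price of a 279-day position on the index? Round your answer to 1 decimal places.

F = S·e^((r − q)T) = 8184.0 · e^((0.0603 − 0.0034) × 279/365)
= 8184.0 · e^0.043493 = 8184.0 × 1.044453
F = 8,547.8

8,547.8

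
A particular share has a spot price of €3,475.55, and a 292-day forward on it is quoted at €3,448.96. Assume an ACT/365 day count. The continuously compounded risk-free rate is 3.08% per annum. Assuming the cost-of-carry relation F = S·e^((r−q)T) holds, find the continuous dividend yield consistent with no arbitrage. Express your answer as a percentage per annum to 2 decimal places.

4.04%

From F = S·e^((r−q)T): (r − q) = ln(F/S)/T
ln(3448.96/3475.55) = ln(0.992349) = -0.007680
(r − q) = -0.007680 / (292/365) = -0.009600
q = r − ln(F/S)/T = 0.0308 + 0.009600 = 0.040400
q = 4.04%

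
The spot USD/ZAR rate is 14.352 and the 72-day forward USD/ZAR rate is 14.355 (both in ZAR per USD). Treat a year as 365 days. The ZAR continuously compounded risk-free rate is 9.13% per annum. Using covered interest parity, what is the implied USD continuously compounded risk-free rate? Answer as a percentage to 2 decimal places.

F = S·e^((r_ZAR − r_USD)T) ⇒ r_USD = r_ZAR − ln(F/S)/T
ln(14.355/14.352) = 0.000209; /(72/365) = 0.001060
r_USD = 0.0913 − 0.001060 = 0.090240
r_USD = 9.02%

9.02%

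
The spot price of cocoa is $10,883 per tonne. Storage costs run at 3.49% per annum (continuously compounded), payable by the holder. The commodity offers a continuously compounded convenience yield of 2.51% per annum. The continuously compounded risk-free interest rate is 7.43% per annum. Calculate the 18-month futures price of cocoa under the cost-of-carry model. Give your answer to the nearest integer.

$12,346 per tonne

Net carry = r + u − y = 0.0743 + 0.0349 − 0.0251 = 0.0841
F = S·e^((r+u−y)T) = 10883 · e^(0.0841 × 18/12) = 10883 · e^0.126150
= 10883 × 1.134452 = $12,346 per tonne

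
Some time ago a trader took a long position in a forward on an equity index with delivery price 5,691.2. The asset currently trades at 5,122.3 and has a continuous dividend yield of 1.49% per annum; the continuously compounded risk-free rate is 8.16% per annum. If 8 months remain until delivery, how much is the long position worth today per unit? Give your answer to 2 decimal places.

-318.20

Current fair forward for the remaining 8 months: F = S·e^((r − q)·T), (r − q) = 0.0816 − 0.0149 = 0.0667
F = 5122.3 · e^(0.0667 × 8/12) = 5122.3 × 1.04547013 = 5355.2116
Value of long forward = (F − K)·e^(−rT) = (5355.2116 − 5691.2) · e^(−0.0816·8/12)
= -335.9884 × 0.94705321 = -318.20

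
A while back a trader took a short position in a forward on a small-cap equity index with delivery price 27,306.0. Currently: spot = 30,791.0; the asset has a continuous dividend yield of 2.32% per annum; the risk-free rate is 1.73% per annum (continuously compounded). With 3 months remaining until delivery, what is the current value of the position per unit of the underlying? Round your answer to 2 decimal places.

-3424.77

Current fair forward for the remaining 3 months: F = S·e^((r − q)·T), (r − q) = 0.0173 − 0.0232 = -0.0059
F = 30791.0 · e^(-0.0059 × 3/12) = 30791.0 × 0.99852609 = 30745.6168
Value of long forward = (F − K)·e^(−rT) = (30745.6168 − 27306.0) · e^(−0.0173·3/12)
= 3439.6168 × 0.99568434 = 3424.77
Short position value = −(long value) = -3424.77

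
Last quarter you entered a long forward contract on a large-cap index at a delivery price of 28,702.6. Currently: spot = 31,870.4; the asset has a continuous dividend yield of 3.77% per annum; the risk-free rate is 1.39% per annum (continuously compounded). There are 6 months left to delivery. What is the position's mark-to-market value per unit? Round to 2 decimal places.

Current fair forward for the remaining 6 months: F = S·e^((r − q)·T), (r − q) = 0.0139 − 0.0377 = -0.0238
F = 31870.4 · e^(-0.0238 × 6/12) = 31870.4 × 0.98817052 = 31493.3897
Value of long forward = (F − K)·e^(−rT) = (31493.3897 − 28702.6) · e^(−0.0139·6/12)
= 2790.7897 × 0.99307410 = 2771.46

2771.46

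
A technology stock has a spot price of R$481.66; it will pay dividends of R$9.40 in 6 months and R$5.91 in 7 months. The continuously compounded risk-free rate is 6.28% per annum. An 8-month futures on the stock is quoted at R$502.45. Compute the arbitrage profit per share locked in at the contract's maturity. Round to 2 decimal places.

R$15.64 per share

PV(dividends) I = 9.40·e^(−0.0628·6/12) + 5.91·e^(−0.0628·7/12) = 14.8068
Fair futures F* = (S − I)·e^(rT) = (481.66 − 14.8068)·e^0.041867 = 466.8532 × 1.042756 = 486.8140
Market R$502.45 > fair 486.8140: forward overpriced → cash-and-carry (borrow at r, buy the stock and collect the dividends, short the forward).
Profit at T = |F_mkt − F*| = |502.45 − 486.8140| = R$15.64 per share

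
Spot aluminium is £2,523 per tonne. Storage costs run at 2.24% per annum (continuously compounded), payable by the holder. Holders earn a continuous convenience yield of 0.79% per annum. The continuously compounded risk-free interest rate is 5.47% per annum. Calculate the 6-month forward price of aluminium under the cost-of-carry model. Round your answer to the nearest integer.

£2,612 per tonne

Net carry = r + u − y = 0.0547 + 0.0224 − 0.0079 = 0.0692
F = S·e^((r+u−y)T) = 2523 · e^(0.0692 × 6/12) = 2523 · e^0.034600
= 2523 × 1.035206 = £2,612 per tonne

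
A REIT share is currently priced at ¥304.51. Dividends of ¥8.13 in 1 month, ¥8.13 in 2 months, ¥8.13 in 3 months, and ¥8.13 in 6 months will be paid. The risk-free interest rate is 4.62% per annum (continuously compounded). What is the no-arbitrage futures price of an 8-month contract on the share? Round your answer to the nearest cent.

¥280.88

PV(dividends) I = 8.13·e^(−0.0462·1/12) + 8.13·e^(−0.0462·2/12) + 8.13·e^(−0.0462·3/12) + 8.13·e^(−0.0462·6/12)
I = 8.0988 + 8.0676 + 8.0366 + 7.9443 = 32.1473
F = (S − I)·e^(rT) = (304.51 − 32.1473) · e^(0.0462·8/12)
= 272.3627 · e^0.030800 = 272.3627 × 1.031279 = ¥280.88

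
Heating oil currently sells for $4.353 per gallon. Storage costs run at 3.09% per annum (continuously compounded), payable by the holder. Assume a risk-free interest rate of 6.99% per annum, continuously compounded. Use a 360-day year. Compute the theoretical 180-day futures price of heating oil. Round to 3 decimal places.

Net carry = r + u − y = 0.0699 + 0.0309 − 0.0000 = 0.1008
F = S·e^((r+u−y)T) = 4.353 · e^(0.1008 × 180/360) = 4.353 · e^0.050400
= 4.353 × 1.051692 = $4.578 per gallon

$4.578 per gallon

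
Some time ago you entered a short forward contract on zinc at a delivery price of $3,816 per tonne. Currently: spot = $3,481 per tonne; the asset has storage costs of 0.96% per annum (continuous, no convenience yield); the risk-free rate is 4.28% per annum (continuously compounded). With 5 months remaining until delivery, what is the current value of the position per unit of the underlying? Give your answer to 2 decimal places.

Current fair forward for the remaining 5 months: F = S·e^((r + u)·T), (r + u) = 0.0428 + 0.0096 = 0.0524
F = 3481 · e^(0.0524 × 5/12) = 3481 × 1.02207342 = 3557.8376
Value of long forward = (F − K)·e^(−rT) = (3557.8376 − 3816) · e^(−0.0428·5/12)
= -258.1624 × 0.98232474 = -253.60
Short position value = −(long value) = $253.60

$253.60 per tonne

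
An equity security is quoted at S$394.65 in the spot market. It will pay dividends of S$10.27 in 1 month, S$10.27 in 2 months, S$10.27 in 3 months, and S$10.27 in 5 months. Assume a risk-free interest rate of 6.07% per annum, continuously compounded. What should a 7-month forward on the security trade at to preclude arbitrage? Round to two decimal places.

PV(dividends) I = 10.27·e^(−0.0607·1/12) + 10.27·e^(−0.0607·2/12) + 10.27·e^(−0.0607·3/12) + 10.27·e^(−0.0607·5/12)
I = 10.2182 + 10.1666 + 10.1153 + 10.0135 = 40.5136
F = (S − I)·e^(rT) = (394.65 − 40.5136) · e^(0.0607·7/12)
= 354.1364 · e^0.035408 = 354.1364 × 1.036042 = S$366.90

S$366.90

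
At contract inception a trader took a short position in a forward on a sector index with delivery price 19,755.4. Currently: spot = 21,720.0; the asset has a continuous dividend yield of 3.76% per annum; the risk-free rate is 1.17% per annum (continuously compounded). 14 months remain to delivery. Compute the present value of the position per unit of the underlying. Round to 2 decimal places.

-1300.24

Current fair forward for the remaining 14 months: F = S·e^((r − q)·T), (r − q) = 0.0117 − 0.0376 = -0.0259
F = 21720.0 · e^(-0.0259 × 14/12) = 21720.0 × 0.97023529 = 21073.5105
Value of long forward = (F − K)·e^(−rT) = (21073.5105 − 19755.4) · e^(−0.0117·14/12)
= 1318.1105 × 0.98644274 = 1300.24
Short position value = −(long value) = -1300.24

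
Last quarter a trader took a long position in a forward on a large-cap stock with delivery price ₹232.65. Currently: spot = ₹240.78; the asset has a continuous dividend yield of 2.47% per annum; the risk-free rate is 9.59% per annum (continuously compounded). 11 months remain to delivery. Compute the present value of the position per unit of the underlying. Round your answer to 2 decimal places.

Current fair forward for the remaining 11 months: F = S·e^((r − q)·T), (r − q) = 0.0959 − 0.0247 = 0.0712
F = 240.78 · e^(0.0712 × 11/12) = 240.78 × 1.067444 = 257.0192
Value of long forward = (F − K)·e^(−rT) = (257.0192 − 232.65) · e^(−0.0959·11/12)
= 24.3692 × 0.915845 = 22.32

₹22.32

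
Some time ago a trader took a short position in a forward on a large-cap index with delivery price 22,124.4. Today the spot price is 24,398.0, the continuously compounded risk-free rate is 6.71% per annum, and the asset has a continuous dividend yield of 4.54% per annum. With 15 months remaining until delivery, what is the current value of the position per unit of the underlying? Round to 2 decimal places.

-2707.56

Current fair forward for the remaining 15 months: F = S·e^((r − q)·T), (r − q) = 0.0671 − 0.0454 = 0.0217
F = 24398.0 · e^(0.0217 × 15/12) = 24398.0 × 1.02749623 = 25068.8530
Value of long forward = (F − K)·e^(−rT) = (25068.8530 − 22124.4) · e^(−0.0671·15/12)
= 2944.4530 × 0.91954619 = 2707.56
Short position value = −(long value) = -2707.56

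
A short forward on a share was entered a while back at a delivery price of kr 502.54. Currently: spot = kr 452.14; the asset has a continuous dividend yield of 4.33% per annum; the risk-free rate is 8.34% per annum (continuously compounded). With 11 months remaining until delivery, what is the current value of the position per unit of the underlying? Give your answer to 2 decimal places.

Current fair forward for the remaining 11 months: F = S·e^((r − q)·T), (r − q) = 0.0834 − 0.0433 = 0.0401
F = 452.14 · e^(0.0401 × 11/12) = 452.14 × 1.037442 = 469.0690
Value of long forward = (F − K)·e^(−rT) = (469.0690 − 502.54) · e^(−0.0834·11/12)
= -33.4710 × 0.926399 = -31.01
Short position value = −(long value) = kr 31.01

kr 31.01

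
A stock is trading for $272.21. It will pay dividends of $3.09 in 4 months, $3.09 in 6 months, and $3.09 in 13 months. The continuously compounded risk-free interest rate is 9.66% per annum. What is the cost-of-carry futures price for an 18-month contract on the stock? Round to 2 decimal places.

$304.58

PV(dividends) I = 3.09·e^(−0.0966·4/12) + 3.09·e^(−0.0966·6/12) + 3.09·e^(−0.0966·13/12)
I = 2.9921 + 2.9443 + 2.7830 = 8.7194
F = (S − I)·e^(rT) = (272.21 − 8.7194) · e^(0.0966·18/12)
= 263.4906 · e^0.144900 = 263.4906 × 1.155924 = $304.58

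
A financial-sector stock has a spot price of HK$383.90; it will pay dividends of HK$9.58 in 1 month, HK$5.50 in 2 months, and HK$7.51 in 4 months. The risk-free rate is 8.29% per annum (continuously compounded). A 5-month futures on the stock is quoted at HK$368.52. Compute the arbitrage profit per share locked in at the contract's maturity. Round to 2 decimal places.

PV(dividends) I = 9.58·e^(−0.0829·1/12) + 5.50·e^(−0.0829·2/12) + 7.51·e^(−0.0829·4/12) = 22.2439
Fair futures F* = (S − I)·e^(rT) = (383.90 − 22.2439)·e^0.034542 = 361.6561 × 1.035146 = 374.3669
Market HK$368.52 < fair 374.3669: forward underpriced → reverse cash-and-carry (short the stock, invest proceeds at r, pay the dividends, go long the forward).
Profit at T = |F_mkt − F*| = |368.52 − 374.3669| = HK$5.85 per share

HK$5.85 per share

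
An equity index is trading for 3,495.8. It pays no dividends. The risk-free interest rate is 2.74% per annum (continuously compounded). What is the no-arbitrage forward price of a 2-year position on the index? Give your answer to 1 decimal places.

3,692.7

F = S·e^(rT) = 3495.8 · e^(0.0274 × 2)
= 3495.8 · e^0.054800 = 3495.8 × 1.056329
F = 3,692.7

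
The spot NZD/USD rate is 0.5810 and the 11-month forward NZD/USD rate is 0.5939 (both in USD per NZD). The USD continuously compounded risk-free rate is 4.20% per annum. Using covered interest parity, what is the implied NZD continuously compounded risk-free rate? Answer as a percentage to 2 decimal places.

1.80%

F = S·e^((r_USD − r_NZD)T) ⇒ r_NZD = r_USD − ln(F/S)/T
ln(0.5939/0.5810) = 0.021960; /(11/12) = 0.023956
r_NZD = 0.0420 − 0.023956 = 0.018044
r_NZD = 1.80%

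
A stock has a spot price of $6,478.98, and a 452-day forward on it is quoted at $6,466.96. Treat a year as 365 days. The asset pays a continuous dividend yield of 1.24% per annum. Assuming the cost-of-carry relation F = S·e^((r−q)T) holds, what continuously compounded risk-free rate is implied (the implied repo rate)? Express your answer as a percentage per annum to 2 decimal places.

From F = S·e^((r−q)T): (r − q) = ln(F/S)/T
ln(6466.96/6478.98) = ln(0.998145) = -0.001857
(r − q) = -0.001857 / (452/365) = -0.001500
r = ln(F/S)/T + q = -0.001500 + 0.0124 = 0.010900
r = 1.09%

1.09%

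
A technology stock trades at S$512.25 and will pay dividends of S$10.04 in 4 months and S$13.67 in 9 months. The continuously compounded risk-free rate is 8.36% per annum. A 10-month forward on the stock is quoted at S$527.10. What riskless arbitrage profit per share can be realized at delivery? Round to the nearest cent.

PV(dividends) I = 10.04·e^(−0.0836·4/12) + 13.67·e^(−0.0836·9/12) = 22.6033
Fair forward F* = (S − I)·e^(rT) = (512.25 − 22.6033)·e^0.069667 = 489.6467 × 1.072151 = 524.9752
Market S$527.10 > fair 524.9752: forward overpriced → cash-and-carry (borrow at r, buy the stock and collect the dividends, short the forward).
Profit at T = |F_mkt − F*| = |527.10 − 524.9752| = S$2.12 per share

S$2.12 per share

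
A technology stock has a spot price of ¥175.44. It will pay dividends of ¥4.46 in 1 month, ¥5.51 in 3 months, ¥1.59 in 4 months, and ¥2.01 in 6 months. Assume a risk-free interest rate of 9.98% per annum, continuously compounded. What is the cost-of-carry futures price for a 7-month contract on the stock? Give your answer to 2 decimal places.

¥171.92

PV(dividends) I = 4.46·e^(−0.0998·1/12) + 5.51·e^(−0.0998·3/12) + 1.59·e^(−0.0998·4/12) + 2.01·e^(−0.0998·6/12)
I = 4.4231 + 5.3742 + 1.5380 + 1.9122 = 13.2475
F = (S − I)·e^(rT) = (175.44 − 13.2475) · e^(0.0998·7/12)
= 162.1925 · e^0.058217 = 162.1925 × 1.059945 = ¥171.92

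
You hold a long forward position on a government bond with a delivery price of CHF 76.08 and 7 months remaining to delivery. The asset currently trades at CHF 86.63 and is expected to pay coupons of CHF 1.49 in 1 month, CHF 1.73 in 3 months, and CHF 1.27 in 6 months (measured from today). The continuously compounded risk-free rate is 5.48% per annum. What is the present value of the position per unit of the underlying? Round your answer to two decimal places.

PV(remaining coupons) I = 1.49·e^(−0.0548·1/12) + 1.73·e^(−0.0548·3/12) + 1.27·e^(−0.0548·6/12) = 4.4253
Current forward F = (S − I)·e^(rT) = (86.63 − 4.4253)·e^(0.0548·7/12) = 82.2047 × 1.032483 = 84.8750
Value (long) = (F − K)·e^(−rT) = (84.8750 − 76.08) × 0.968539 = 8.5183
Value = CHF 8.52

CHF 8.52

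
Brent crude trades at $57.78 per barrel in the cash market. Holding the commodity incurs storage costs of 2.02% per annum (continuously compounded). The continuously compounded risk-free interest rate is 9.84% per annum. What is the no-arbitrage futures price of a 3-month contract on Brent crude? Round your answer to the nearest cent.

Net carry = r + u − y = 0.0984 + 0.0202 − 0.0000 = 0.1186
F = S·e^((r+u−y)T) = 57.78 · e^(0.1186 × 3/12) = 57.78 · e^0.029650
= 57.78 × 1.030094 = $59.52 per barrel

$59.52 per barrel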